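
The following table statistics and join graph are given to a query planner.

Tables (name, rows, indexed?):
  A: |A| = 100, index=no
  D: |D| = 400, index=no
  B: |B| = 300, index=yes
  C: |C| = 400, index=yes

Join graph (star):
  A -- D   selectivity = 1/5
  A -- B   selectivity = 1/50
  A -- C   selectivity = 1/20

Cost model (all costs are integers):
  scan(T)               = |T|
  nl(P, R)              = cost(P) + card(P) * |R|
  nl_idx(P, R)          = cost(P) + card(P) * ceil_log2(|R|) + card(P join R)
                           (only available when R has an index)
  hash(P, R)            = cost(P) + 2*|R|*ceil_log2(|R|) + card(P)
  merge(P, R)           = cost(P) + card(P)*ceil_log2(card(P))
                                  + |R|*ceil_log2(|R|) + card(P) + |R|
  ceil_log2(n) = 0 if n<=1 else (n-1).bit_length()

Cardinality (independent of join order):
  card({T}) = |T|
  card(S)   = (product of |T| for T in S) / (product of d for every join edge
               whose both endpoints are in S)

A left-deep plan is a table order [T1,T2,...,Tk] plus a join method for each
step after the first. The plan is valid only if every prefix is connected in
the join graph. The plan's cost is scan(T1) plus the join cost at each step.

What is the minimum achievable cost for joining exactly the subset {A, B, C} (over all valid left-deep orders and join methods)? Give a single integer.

9400

Selinger DP over subsets of {A,B,C}:
  {A}: scan cost=100, card=100
  {B}: scan cost=300, card=300
  {C}: scan cost=400, card=400
  {AB}: card=600; try (B,nl_idx)→1600, (A,hash)→2000, (B,merge)→3900, (A,merge)→4100, (B,hash)→5600, (B,nl)→30100 …(+1); best=1600 via (B,nl_idx)
  {AC}: card=2000; try (A,hash)→2200, (C,nl_idx)→3000, (C,merge)→4900, (A,merge)→5200, (C,hash)→7400, (C,nl)→40100 …(+1); best=2200 via (A,hash)
  {ABC}: card=12000; try (C,hash)→9400, (B,hash)→9600, (C,merge)→12200, (C,nl_idx)→19000, (B,merge)→29200, (B,nl_idx)→32200 …(+2); best=9400 via (C,hash)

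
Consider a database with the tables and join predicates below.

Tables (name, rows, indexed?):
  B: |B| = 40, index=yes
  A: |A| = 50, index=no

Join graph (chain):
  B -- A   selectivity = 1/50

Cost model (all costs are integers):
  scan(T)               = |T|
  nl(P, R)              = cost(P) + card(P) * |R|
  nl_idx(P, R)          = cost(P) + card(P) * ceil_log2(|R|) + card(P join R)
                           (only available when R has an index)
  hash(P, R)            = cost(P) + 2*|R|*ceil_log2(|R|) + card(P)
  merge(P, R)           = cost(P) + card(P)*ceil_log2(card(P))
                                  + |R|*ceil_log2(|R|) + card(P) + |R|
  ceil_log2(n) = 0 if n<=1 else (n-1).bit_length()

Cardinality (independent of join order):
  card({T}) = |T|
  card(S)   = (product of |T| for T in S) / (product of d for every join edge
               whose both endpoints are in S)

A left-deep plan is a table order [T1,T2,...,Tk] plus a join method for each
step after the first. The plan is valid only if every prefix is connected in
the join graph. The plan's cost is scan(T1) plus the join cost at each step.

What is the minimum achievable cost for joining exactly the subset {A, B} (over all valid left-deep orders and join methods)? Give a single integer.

Selinger DP over subsets of {A,B}:
  {B}: scan cost=40, card=40
  {A}: scan cost=50, card=50
  {AB}: card=40; try (B,nl_idx)→390, (B,hash)→580, (A,merge)→670, (B,merge)→680, (A,hash)→680, (A,nl)→2040 …(+1); best=390 via (B,nl_idx)

390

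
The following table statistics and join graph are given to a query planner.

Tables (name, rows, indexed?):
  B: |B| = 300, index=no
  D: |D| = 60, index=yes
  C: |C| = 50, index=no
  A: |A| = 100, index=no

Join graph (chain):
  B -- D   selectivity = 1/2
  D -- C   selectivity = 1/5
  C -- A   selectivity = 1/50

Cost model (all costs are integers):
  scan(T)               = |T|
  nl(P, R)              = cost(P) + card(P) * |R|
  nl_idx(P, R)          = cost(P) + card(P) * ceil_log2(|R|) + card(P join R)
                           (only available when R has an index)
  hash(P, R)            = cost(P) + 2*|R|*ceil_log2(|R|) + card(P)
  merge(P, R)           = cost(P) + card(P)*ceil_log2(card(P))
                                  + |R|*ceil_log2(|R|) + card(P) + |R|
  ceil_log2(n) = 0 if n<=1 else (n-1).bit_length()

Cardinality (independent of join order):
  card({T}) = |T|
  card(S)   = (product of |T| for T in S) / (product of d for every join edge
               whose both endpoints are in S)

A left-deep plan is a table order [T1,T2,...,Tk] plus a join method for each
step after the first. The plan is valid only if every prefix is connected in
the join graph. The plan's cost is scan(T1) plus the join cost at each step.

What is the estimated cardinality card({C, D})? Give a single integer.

Tables in S: C(50), D(60)
Edges inside S: D-C(d=5)
numerator = 50 * 60 = 3000
denominator = 5 = 5
card(S) = 3000 / 5 = 600

600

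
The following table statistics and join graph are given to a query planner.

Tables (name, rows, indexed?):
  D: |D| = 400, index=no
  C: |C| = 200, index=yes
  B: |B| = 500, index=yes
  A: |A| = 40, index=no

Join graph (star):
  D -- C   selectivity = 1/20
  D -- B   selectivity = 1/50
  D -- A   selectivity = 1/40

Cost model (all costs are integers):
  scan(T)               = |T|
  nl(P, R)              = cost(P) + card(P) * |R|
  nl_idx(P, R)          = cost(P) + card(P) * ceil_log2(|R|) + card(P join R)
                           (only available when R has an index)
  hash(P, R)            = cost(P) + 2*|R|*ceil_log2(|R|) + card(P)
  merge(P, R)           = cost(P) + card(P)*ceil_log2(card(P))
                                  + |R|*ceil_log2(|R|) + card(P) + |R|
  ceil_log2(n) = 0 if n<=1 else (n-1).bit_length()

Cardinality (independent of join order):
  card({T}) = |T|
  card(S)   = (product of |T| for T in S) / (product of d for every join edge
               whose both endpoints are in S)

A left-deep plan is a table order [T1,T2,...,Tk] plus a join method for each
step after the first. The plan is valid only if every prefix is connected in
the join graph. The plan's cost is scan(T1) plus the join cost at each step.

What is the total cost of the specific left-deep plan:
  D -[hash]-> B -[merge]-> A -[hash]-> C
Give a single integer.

69280

step 1: scan D: cost=400, card=400
step 2: join B via hash
    card(P join B) = 400*500/(50) = 4000
    cost = 400 + 2*500*9 + 400 = 9800
step 3: join A via merge
    card(P join A) = 4000*40/(40) = 4000
    cost = 9800 + 4000*12 + 40*6 + 4000 + 40 = 62080
step 4: join C via hash
    card(P join C) = 4000*200/(20) = 40000
    cost = 62080 + 2*200*8 + 4000 = 69280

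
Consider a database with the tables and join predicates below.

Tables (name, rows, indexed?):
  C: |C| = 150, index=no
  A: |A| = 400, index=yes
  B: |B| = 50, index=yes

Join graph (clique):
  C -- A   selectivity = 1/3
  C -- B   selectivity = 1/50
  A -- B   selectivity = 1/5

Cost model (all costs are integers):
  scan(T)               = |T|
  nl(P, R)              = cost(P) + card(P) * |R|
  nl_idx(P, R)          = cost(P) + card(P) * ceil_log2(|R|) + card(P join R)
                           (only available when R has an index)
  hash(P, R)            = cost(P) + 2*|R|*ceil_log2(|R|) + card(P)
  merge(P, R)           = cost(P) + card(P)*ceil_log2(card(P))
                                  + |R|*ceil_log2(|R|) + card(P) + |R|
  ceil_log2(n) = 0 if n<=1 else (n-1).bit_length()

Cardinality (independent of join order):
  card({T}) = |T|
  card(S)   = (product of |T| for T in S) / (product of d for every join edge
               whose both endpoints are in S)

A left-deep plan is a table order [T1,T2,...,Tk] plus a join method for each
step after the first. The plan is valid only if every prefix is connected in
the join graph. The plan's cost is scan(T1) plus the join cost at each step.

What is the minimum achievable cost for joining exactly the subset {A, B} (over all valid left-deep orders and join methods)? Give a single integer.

Selinger DP over subsets of {A,B}:
  {A}: scan cost=400, card=400
  {B}: scan cost=50, card=50
  {AB}: card=4000; try (B,hash)→1400, (A,merge)→4400, (A,nl_idx)→4500, (B,merge)→4750, (B,nl_idx)→6800, (A,hash)→7300 …(+2); best=1400 via (B,hash)

1400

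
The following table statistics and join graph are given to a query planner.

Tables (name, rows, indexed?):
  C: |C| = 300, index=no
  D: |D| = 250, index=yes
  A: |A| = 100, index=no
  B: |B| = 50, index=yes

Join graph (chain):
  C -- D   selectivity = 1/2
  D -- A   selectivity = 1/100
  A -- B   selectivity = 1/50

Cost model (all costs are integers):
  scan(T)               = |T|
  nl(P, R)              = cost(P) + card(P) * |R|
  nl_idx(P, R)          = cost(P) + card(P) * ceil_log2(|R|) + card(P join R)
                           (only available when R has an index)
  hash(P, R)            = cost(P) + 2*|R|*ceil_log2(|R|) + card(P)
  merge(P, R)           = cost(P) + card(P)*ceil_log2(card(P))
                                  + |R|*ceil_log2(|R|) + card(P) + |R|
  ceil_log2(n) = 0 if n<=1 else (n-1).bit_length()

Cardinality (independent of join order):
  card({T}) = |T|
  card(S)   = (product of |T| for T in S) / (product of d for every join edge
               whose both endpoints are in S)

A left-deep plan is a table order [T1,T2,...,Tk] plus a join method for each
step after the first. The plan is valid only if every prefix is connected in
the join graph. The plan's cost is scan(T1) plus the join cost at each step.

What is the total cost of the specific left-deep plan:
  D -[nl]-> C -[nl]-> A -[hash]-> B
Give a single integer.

3863350

step 1: scan D: cost=250, card=250
step 2: join C via nl
    card(P join C) = 250*300/(2) = 37500
    cost = 250 + 250*300 = 75250
step 3: join A via nl
    card(P join A) = 37500*100/(100) = 37500
    cost = 75250 + 37500*100 = 3825250
step 4: join B via hash
    card(P join B) = 37500*50/(50) = 37500
    cost = 3825250 + 2*50*6 + 37500 = 3863350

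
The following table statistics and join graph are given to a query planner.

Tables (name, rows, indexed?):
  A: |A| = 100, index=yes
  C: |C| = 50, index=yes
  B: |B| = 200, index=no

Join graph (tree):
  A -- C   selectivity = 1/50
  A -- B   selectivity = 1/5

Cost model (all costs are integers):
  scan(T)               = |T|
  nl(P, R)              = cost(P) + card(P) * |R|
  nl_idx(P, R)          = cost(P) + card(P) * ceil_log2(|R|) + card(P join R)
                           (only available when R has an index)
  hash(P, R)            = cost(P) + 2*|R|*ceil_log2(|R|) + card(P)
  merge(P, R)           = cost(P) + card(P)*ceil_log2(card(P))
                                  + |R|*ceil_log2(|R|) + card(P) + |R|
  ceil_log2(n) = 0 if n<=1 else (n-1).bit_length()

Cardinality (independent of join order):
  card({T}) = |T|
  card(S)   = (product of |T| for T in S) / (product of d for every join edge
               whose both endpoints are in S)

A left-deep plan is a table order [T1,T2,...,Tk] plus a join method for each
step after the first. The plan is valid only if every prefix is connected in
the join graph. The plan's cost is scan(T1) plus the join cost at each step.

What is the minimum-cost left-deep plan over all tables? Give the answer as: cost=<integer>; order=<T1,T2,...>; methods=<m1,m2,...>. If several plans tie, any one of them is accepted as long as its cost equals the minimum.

Selinger DP (subsets sized 1..n):
  {A}: scan cost=100, card=100
  {C}: scan cost=50, card=50
  {B}: scan cost=200, card=200
  {AC}: card=100; try (A,nl_idx)→500, (C,hash)→800, (C,nl_idx)→800, (A,merge)→1200, (C,merge)→1250, (A,hash)→1500 …(+2); best=500 via (A,nl_idx)
  {AB}: card=4000; try (A,hash)→1800, (B,merge)→2700, (A,merge)→2800, (B,hash)→3400, (A,nl_idx)→5600, (B,nl)→20100 …(+1); best=1800 via (A,hash)
  {ABC}: card=4000; try (B,merge)→3100, (B,hash)→3800, (C,hash)→6400, (B,nl)→20500, (C,nl_idx)→29800, (C,merge)→54150 …(+1); best=3100 via (B,merge)

cost=3100; order=C,A,B; methods=nl_idx,merge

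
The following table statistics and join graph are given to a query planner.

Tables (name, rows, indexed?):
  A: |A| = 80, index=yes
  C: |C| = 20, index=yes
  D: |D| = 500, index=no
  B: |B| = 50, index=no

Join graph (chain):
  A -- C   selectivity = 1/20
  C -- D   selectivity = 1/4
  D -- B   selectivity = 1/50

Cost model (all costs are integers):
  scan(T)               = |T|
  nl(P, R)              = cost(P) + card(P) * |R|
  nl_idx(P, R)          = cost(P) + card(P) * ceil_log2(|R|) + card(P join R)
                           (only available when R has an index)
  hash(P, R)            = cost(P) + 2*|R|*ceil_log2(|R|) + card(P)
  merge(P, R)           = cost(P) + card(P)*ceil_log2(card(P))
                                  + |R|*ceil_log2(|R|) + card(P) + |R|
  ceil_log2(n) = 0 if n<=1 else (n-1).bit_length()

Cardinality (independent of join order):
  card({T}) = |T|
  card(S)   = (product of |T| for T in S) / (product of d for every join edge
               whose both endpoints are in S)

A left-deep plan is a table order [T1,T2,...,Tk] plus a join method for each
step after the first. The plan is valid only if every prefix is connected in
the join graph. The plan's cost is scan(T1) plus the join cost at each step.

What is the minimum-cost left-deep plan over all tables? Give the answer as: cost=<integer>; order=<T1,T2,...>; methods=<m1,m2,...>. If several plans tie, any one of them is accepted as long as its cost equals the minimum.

cost=5920; order=D,B,C,A; methods=hash,hash,hash

Selinger DP (subsets sized 1..n):
  {A}: scan cost=80, card=80
  {C}: scan cost=20, card=20
  {D}: scan cost=500, card=500
  {B}: scan cost=50, card=50
  {AC}: card=80; try (A,nl_idx)→240, (C,hash)→360, (C,nl_idx)→560, (A,merge)→780, (C,merge)→840, (A,hash)→1160 …(+2); best=240 via (A,nl_idx)
  {CD}: card=2500; try (C,hash)→1200, (D,merge)→5140, (C,nl_idx)→5500, (C,merge)→5620, (D,hash)→9040, (D,nl)→10020 …(+1); best=1200 via (C,hash)
  {BD}: card=500; try (B,hash)→1600, (D,merge)→5400, (B,merge)→5850, (D,hash)→9100, (D,nl)→25050, (B,nl)→25500; best=1600 via (B,hash)
  {ACD}: card=10000; try (A,hash)→4820, (D,merge)→5880, (D,hash)→9320, (A,nl_idx)→28700, (A,merge)→34340, (D,nl)→40240 …(+1); best=4820 via (A,hash)
  {BCD}: card=2500; try (C,hash)→2300, (B,hash)→4300, (C,nl_idx)→6600, (C,merge)→6720, (C,nl)→11600, (B,merge)→34050 …(+1); best=2300 via (C,hash)
  {ABCD}: card=10000; try (A,hash)→5920, (B,hash)→15420, (A,nl_idx)→29800, (A,merge)→35440, (B,merge)→155170, (A,nl)→202300 …(+1); best=5920 via (A,hash)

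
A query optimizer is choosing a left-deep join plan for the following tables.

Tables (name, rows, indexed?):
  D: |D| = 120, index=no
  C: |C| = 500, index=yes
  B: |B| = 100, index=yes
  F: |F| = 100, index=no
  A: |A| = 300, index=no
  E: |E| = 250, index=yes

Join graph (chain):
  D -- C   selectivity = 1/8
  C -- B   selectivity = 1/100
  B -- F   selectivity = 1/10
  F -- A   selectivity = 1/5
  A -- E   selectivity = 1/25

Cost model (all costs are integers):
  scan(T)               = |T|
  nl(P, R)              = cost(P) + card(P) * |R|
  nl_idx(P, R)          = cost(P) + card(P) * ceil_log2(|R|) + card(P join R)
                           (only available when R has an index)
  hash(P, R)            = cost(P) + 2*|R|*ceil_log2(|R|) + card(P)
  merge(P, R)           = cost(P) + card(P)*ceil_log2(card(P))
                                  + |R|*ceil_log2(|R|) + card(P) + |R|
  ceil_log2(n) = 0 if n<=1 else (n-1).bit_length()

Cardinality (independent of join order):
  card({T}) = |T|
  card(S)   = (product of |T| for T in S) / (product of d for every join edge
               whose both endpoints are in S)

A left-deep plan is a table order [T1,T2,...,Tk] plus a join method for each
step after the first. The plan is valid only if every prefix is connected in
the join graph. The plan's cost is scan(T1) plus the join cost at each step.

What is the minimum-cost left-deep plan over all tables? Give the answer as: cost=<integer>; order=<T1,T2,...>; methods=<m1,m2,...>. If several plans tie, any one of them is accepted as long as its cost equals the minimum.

cost=3319480; order=B,C,F,A,E,D; methods=nl_idx,hash,hash,hash,hash

Selinger DP (subsets sized 1..n):
  {D}: scan cost=120, card=120
  {C}: scan cost=500, card=500
  {B}: scan cost=100, card=100
  {F}: scan cost=100, card=100
  {A}: scan cost=300, card=300
  {E}: scan cost=250, card=250
  {CD}: card=7500; try (D,hash)→2680, (C,merge)→6080, (D,merge)→6460, (C,nl_idx)→8700, (C,hash)→9240, (C,nl)→60120 …(+1); best=2680 via (D,hash)
  {BC}: card=500; try (C,nl_idx)→1500, (B,hash)→2400, (B,nl_idx)→4500, (C,merge)→5900, (B,merge)→6300, (C,hash)→9200 …(+2); best=1500 via (C,nl_idx)
  {BF}: card=1000; try (F,hash)→1600, (B,hash)→1600, (F,merge)→1700, (B,merge)→1700, (B,nl_idx)→1800, (F,nl)→10100 …(+1); best=1600 via (F,hash)
  {AF}: card=6000; try (F,hash)→2000, (A,merge)→3900, (F,merge)→4100, (A,hash)→5600, (A,nl)→30100, (F,nl)→30300; best=2000 via (F,hash)
  {AE}: card=3000; try (E,hash)→4600, (A,merge)→5500, (E,merge)→5550, (E,nl_idx)→5700, (A,hash)→5900, (A,nl)→75250 …(+1); best=4600 via (E,hash)
  {BCD}: card=7500; try (D,hash)→3680, (D,merge)→7460, (B,hash)→11580, (D,nl)→61500, (B,nl_idx)→62680, (B,merge)→108480 …(+1); best=3680 via (D,hash)
  {BCF}: card=5000; try (F,hash)→3400, (F,merge)→7300, (C,hash)→11600, (C,nl_idx)→15600, (C,merge)→17600, (F,nl)→51500 …(+1); best=3400 via (F,hash)
  {ABF}: card=60000; try (A,hash)→8000, (B,hash)→9400, (A,merge)→15600, (B,merge)→86800, (B,nl_idx)→104000, (A,nl)→301600 …(+1); best=8000 via (A,hash)
  {AEF}: card=60000; try (F,hash)→9000, (E,hash)→12000, (F,merge)→44400, (E,merge)→88250, (E,nl_idx)→110000, (F,nl)→304600 …(+1); best=9000 via (F,hash)
  {BCDF}: card=75000; try (D,hash)→10080, (F,hash)→12580, (D,merge)→74360, (F,merge)→109480, (D,nl)→603400, (F,nl)→753680; best=10080 via (D,hash)
  {ABCF}: card=300000; try (A,hash)→13800, (A,merge)→76400, (C,hash)→77000, (C,nl_idx)→848000, (C,merge)→1033000, (A,nl)→1503400 …(+1); best=13800 via (A,hash)
  {ABEF}: card=600000; try (B,hash)→70400, (E,hash)→72000, (B,nl_idx)→1029000, (B,merge)→1029800, (E,merge)→1030250, (E,nl_idx)→1088000 …(+2); best=70400 via (B,hash)
  {ABCDF}: card=4500000; try (A,hash)→90480, (D,hash)→315480, (A,merge)→1363080, (D,merge)→6014760, (A,nl)→22510080, (D,nl)→36013800; best=90480 via (A,hash)
  {ABCEF}: card=3000000; try (E,hash)→317800, (C,hash)→679400, (E,nl_idx)→5413800, (E,merge)→6016050, (C,nl_idx)→8470400, (C,merge)→12675400 …(+2); best=317800 via (E,hash)
  {ABCDEF}: card=45000000; try (D,hash)→3319480, (E,hash)→4594480, (D,merge)→69318760, (E,nl_idx)→81090480, (E,merge)→108092730, (D,nl)→360317800 …(+1); best=3319480 via (D,hash)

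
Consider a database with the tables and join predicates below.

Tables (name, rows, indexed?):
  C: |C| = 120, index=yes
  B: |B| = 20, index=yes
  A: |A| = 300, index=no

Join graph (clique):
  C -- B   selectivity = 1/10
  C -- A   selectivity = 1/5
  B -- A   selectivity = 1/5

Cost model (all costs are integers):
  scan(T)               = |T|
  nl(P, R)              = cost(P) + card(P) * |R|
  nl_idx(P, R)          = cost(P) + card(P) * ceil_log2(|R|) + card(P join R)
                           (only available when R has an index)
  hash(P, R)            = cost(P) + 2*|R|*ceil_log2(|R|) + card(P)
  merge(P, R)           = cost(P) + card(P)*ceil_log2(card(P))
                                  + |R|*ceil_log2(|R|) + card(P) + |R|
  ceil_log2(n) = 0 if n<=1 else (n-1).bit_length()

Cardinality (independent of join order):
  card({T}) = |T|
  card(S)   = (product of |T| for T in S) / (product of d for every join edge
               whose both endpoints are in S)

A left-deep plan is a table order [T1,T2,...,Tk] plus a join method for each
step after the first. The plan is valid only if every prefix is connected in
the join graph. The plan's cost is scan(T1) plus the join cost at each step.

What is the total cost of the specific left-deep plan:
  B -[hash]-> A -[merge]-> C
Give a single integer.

20800

step 1: scan B: cost=20, card=20
step 2: join A via hash
    card(P join A) = 20*300/(5) = 1200
    cost = 20 + 2*300*9 + 20 = 5440
step 3: join C via merge
    card(P join C) = 1200*120/(10*5) = 2880
    cost = 5440 + 1200*11 + 120*7 + 1200 + 120 = 20800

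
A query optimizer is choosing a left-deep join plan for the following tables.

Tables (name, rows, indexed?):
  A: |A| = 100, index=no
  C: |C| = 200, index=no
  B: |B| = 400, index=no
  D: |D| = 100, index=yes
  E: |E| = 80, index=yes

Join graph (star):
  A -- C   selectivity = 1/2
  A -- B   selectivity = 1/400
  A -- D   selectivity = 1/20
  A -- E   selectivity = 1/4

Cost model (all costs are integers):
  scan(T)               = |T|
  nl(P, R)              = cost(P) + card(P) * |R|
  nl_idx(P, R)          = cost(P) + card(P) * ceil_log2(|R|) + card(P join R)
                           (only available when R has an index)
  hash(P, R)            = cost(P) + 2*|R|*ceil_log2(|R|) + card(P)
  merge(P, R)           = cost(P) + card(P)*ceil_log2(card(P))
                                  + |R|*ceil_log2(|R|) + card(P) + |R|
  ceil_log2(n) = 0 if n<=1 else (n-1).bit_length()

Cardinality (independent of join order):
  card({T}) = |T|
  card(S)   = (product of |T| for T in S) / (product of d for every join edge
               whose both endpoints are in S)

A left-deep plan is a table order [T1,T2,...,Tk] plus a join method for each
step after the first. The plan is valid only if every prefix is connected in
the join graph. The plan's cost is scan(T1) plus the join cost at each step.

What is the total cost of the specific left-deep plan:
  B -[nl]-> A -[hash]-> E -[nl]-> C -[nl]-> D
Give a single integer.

20441620

step 1: scan B: cost=400, card=400
step 2: join A via nl
    card(P join A) = 400*100/(400) = 100
    cost = 400 + 400*100 = 40400
step 3: join E via hash
    card(P join E) = 100*80/(4) = 2000
    cost = 40400 + 2*80*7 + 100 = 41620
step 4: join C via nl
    card(P join C) = 2000*200/(2) = 200000
    cost = 41620 + 2000*200 = 441620
step 5: join D via nl
    card(P join D) = 200000*100/(20) = 1000000
    cost = 441620 + 200000*100 = 20441620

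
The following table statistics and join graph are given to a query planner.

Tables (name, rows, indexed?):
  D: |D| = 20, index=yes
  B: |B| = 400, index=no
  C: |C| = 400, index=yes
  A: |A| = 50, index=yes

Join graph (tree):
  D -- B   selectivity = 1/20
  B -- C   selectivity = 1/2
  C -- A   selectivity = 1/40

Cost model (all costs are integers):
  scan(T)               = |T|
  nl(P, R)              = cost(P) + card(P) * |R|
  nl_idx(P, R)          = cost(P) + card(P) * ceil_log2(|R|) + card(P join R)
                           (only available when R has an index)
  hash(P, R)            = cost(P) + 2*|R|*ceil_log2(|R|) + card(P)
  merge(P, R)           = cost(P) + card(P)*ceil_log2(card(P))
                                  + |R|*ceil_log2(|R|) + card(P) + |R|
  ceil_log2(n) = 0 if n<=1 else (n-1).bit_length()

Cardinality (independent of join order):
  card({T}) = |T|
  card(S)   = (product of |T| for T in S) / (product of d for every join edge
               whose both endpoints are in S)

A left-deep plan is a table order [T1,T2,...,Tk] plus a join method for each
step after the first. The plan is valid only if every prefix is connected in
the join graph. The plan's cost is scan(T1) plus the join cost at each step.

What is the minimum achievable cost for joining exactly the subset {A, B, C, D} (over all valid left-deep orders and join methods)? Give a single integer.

Selinger DP over subsets of {A,B,C,D}:
  {D}: scan cost=20, card=20
  {B}: scan cost=400, card=400
  {C}: scan cost=400, card=400
  {A}: scan cost=50, card=50
  {BD}: card=400; try (D,hash)→1000, (D,nl_idx)→2800, (B,merge)→4140, (D,merge)→4520, (B,hash)→7240, (B,nl)→8020 …(+1); best=1000 via (D,hash)
  {BC}: card=80000; try (C,hash)→8000, (B,hash)→8000, (C,merge)→8400, (B,merge)→8400, (C,nl_idx)→84000, (C,nl)→160400 …(+1); best=8000 via (C,hash)
  {AC}: card=500; try (C,nl_idx)→1000, (A,hash)→1400, (A,nl_idx)→3300, (C,merge)→4400, (A,merge)→4750, (C,hash)→7300 …(+2); best=1000 via (C,nl_idx)
  {BCD}: card=80000; try (C,hash)→8600, (C,merge)→9000, (C,nl_idx)→84600, (D,hash)→88200, (C,nl)→161000, (D,nl_idx)→488000 …(+2); best=8600 via (C,hash)
  {ABC}: card=100000; try (B,hash)→8700, (B,merge)→10000, (A,hash)→88600, (B,nl)→201000, (A,nl_idx)→588000, (A,merge)→1448350 …(+1); best=8700 via (B,hash)
  {ABCD}: card=100000; try (A,hash)→89200, (D,hash)→108900, (A,nl_idx)→588600, (D,nl_idx)→608700, (A,merge)→1448950, (D,merge)→1808820 …(+2); best=89200 via (A,hash)

89200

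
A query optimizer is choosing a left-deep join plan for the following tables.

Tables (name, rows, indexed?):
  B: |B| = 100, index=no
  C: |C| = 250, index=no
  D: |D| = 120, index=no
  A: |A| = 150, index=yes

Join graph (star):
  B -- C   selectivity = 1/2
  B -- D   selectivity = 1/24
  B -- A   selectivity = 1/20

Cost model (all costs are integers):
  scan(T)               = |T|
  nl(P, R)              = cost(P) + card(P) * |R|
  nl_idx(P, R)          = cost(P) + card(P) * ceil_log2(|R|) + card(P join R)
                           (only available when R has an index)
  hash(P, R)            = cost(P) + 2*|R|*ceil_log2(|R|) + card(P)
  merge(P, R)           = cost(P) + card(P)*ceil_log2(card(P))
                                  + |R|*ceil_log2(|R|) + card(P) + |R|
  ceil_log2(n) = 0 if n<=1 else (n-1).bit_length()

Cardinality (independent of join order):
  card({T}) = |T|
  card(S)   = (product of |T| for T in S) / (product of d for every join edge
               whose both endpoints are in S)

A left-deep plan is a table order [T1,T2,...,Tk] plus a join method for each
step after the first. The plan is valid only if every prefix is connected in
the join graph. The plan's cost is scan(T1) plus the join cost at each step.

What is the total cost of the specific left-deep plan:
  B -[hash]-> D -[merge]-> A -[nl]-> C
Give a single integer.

945730

step 1: scan B: cost=100, card=100
step 2: join D via hash
    card(P join D) = 100*120/(24) = 500
    cost = 100 + 2*120*7 + 100 = 1880
step 3: join A via merge
    card(P join A) = 500*150/(20) = 3750
    cost = 1880 + 500*9 + 150*8 + 500 + 150 = 8230
step 4: join C via nl
    card(P join C) = 3750*250/(2) = 468750
    cost = 8230 + 3750*250 = 945730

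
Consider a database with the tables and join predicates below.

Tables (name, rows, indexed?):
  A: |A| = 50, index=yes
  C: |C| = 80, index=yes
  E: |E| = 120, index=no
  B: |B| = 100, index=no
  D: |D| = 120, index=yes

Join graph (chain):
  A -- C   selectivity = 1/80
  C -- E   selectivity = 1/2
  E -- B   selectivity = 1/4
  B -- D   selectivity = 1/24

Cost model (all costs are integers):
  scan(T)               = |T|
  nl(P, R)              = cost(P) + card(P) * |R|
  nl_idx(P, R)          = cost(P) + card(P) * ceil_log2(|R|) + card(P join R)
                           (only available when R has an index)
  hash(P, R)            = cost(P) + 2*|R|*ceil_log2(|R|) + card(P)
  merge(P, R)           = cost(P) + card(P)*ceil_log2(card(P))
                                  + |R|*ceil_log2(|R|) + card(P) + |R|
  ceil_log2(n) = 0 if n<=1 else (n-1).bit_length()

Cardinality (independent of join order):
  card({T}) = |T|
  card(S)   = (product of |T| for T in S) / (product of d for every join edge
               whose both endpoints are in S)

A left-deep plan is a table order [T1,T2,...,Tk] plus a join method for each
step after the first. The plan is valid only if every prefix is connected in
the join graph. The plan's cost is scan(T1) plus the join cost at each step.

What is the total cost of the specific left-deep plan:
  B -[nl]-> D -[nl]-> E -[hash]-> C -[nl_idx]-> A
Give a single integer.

step 1: scan B: cost=100, card=100
step 2: join D via nl
    card(P join D) = 100*120/(24) = 500
    cost = 100 + 100*120 = 12100
step 3: join E via nl
    card(P join E) = 500*120/(4) = 15000
    cost = 12100 + 500*120 = 72100
step 4: join C via hash
    card(P join C) = 15000*80/(2) = 600000
    cost = 72100 + 2*80*7 + 15000 = 88220
step 5: join A via nl_idx
    card(P join A) = 600000*50/(80) = 375000
    cost = 88220 + 600000*6 + 375000 = 4063220

4063220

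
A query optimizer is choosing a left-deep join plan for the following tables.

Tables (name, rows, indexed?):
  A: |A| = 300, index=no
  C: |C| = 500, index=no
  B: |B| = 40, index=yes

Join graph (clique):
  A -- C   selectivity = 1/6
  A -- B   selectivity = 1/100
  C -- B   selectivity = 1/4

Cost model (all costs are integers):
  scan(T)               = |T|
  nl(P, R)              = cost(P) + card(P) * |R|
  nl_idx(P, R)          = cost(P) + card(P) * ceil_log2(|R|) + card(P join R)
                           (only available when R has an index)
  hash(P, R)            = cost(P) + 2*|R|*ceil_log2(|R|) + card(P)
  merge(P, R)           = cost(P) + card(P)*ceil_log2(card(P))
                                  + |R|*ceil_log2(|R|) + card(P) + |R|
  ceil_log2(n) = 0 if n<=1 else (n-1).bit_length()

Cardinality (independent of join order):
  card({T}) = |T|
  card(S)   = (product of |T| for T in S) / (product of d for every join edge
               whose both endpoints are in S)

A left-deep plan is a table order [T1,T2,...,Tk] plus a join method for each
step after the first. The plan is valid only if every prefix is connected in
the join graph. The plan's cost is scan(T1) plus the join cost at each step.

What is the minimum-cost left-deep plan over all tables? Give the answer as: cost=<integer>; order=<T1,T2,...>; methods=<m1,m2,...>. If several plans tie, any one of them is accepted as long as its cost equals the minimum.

cost=7040; order=A,B,C; methods=hash,merge

Selinger DP (subsets sized 1..n):
  {A}: scan cost=300, card=300
  {C}: scan cost=500, card=500
  {B}: scan cost=40, card=40
  {AC}: card=25000; try (A,hash)→6400, (C,merge)→8300, (A,merge)→8500, (C,hash)→9600, (C,nl)→150300, (A,nl)→150500; best=6400 via (A,hash)
  {AB}: card=120; try (B,hash)→1080, (B,nl_idx)→2220, (A,merge)→3320, (B,merge)→3580, (A,hash)→5480, (A,nl)→12040 …(+1); best=1080 via (B,hash)
  {BC}: card=5000; try (B,hash)→1480, (C,merge)→5320, (B,merge)→5780, (B,nl_idx)→8500, (C,hash)→9080, (C,nl)→20040 …(+1); best=1480 via (B,hash)
  {ABC}: card=2500; try (C,merge)→7040, (C,hash)→10200, (A,hash)→11880, (B,hash)→31880, (C,nl)→61080, (A,merge)→74480 …(+4); best=7040 via (C,merge)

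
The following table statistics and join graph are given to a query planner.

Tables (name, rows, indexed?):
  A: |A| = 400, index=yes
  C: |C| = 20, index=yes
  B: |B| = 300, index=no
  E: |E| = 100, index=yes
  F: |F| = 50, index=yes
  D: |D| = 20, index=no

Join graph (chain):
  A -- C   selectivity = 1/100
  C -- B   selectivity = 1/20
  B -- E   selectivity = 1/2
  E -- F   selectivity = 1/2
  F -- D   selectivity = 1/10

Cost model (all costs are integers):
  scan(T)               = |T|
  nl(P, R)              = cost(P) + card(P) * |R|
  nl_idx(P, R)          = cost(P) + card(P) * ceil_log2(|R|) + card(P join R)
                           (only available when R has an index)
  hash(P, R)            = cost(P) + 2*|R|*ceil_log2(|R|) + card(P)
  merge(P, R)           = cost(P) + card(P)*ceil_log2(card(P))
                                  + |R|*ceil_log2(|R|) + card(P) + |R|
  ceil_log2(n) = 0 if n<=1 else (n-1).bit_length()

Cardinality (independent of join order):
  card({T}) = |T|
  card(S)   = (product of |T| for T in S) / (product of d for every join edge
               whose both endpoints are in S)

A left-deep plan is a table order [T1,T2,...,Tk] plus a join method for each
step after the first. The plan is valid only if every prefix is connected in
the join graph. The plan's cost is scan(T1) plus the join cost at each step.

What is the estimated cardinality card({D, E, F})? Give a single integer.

5000

Tables in S: D(20), E(100), F(50)
Edges inside S: E-F(d=2), F-D(d=10)
numerator = 20 * 100 * 50 = 100000
denominator = 2 * 10 = 20
card(S) = 100000 / 20 = 5000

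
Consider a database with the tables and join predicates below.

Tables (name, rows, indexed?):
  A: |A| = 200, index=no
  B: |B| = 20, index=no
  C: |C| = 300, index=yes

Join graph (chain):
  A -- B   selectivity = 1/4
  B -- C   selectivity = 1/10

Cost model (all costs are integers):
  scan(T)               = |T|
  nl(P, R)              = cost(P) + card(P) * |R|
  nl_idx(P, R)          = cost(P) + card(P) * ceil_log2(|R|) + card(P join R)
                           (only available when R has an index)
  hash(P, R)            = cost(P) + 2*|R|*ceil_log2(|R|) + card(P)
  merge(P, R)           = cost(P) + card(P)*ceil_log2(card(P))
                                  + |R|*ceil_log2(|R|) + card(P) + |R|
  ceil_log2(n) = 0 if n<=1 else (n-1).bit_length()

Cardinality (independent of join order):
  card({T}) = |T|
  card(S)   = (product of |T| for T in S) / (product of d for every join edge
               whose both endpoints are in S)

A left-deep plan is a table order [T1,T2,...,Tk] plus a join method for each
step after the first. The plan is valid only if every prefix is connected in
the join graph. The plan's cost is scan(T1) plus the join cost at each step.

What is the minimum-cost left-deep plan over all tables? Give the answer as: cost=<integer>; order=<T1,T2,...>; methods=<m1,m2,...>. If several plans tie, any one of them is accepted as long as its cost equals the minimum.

Selinger DP (subsets sized 1..n):
  {A}: scan cost=200, card=200
  {B}: scan cost=20, card=20
  {C}: scan cost=300, card=300
  {AB}: card=1000; try (B,hash)→600, (A,merge)→1940, (B,merge)→2120, (A,hash)→3240, (A,nl)→4020, (B,nl)→4200; best=600 via (B,hash)
  {BC}: card=600; try (C,nl_idx)→800, (B,hash)→800, (C,merge)→3140, (B,merge)→3420, (C,hash)→5440, (C,nl)→6020 …(+1); best=800 via (C,nl_idx)
  {ABC}: card=30000; try (A,hash)→4600, (C,hash)→7000, (A,merge)→9200, (C,merge)→14600, (C,nl_idx)→39600, (A,nl)→120800 …(+1); best=4600 via (A,hash)

cost=4600; order=B,C,A; methods=nl_idx,hash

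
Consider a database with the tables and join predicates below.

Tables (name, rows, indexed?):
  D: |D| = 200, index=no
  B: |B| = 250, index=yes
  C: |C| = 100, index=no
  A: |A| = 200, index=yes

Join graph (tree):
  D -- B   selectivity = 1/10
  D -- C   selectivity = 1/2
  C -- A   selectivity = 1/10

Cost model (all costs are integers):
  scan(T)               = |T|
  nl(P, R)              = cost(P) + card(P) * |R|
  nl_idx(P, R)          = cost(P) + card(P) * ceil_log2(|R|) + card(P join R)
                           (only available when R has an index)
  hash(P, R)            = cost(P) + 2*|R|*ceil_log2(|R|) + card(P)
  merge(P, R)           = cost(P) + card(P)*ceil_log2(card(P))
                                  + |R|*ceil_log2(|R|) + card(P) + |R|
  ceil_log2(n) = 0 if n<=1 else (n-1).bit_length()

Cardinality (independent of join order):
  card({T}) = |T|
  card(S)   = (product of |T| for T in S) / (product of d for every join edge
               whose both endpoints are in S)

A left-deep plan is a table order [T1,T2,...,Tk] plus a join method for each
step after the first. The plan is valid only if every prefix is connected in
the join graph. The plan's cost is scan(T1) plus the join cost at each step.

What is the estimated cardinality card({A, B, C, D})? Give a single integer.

Tables in S: A(200), B(250), C(100), D(200)
Edges inside S: D-B(d=10), D-C(d=2), C-A(d=10)
numerator = 200 * 250 * 100 * 200 = 1000000000
denominator = 10 * 2 * 10 = 200
card(S) = 1000000000 / 200 = 5000000

5000000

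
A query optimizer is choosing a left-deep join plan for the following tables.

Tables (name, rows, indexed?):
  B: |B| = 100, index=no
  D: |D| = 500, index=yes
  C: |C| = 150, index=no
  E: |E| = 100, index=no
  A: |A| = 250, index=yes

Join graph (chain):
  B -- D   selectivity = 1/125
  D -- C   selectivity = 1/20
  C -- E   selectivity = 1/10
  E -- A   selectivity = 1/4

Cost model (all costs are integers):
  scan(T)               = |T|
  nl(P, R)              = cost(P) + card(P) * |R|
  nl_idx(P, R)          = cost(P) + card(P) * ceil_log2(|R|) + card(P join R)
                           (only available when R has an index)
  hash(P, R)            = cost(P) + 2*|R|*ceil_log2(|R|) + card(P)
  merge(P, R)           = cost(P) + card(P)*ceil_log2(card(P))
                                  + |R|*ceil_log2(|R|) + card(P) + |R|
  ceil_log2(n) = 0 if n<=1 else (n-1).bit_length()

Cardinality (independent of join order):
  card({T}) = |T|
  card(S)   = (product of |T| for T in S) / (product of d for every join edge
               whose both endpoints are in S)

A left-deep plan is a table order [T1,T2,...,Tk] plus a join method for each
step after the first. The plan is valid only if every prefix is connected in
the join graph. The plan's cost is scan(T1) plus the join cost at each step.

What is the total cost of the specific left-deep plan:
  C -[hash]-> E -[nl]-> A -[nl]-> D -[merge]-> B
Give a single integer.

step 1: scan C: cost=150, card=150
step 2: join E via hash
    card(P join E) = 150*100/(10) = 1500
    cost = 150 + 2*100*7 + 150 = 1700
step 3: join A via nl
    card(P join A) = 1500*250/(4) = 93750
    cost = 1700 + 1500*250 = 376700
step 4: join D via nl
    card(P join D) = 93750*500/(20) = 2343750
    cost = 376700 + 93750*500 = 47251700
step 5: join B via merge
    card(P join B) = 2343750*100/(125) = 1875000
    cost = 47251700 + 2343750*22 + 100*7 + 2343750 + 100 = 101158750

101158750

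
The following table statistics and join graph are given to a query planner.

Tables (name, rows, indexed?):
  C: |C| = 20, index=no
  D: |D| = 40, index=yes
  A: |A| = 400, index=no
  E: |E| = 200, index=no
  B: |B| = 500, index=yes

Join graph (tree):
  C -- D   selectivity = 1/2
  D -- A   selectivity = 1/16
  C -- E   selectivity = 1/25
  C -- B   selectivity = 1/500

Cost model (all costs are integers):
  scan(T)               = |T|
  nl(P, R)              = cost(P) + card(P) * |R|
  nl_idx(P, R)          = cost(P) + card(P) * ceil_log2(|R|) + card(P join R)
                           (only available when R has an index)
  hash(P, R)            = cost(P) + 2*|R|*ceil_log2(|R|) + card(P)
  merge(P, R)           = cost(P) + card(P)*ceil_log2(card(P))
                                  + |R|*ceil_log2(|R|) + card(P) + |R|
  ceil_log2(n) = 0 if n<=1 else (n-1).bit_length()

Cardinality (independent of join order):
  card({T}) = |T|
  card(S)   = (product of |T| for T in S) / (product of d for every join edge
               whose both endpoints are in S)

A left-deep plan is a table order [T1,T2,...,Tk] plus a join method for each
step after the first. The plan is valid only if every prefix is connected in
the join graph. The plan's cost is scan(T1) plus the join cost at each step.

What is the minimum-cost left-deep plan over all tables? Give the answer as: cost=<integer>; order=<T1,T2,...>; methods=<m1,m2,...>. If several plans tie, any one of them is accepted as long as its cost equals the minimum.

Selinger DP (subsets sized 1..n):
  {C}: scan cost=20, card=20
  {D}: scan cost=40, card=40
  {A}: scan cost=400, card=400
  {E}: scan cost=200, card=200
  {B}: scan cost=500, card=500
  {CD}: card=400; try (C,hash)→280, (D,merge)→420, (C,merge)→440, (D,hash)→520, (D,nl_idx)→540, (D,nl)→820 …(+1); best=280 via (C,hash)
  {CE}: card=160; try (C,hash)→600, (E,merge)→1940, (C,merge)→2120, (E,hash)→3240, (E,nl)→4020, (C,nl)→4200; best=600 via (C,hash)
  {BC}: card=20; try (B,nl_idx)→220, (C,hash)→1200, (B,merge)→5140, (C,merge)→5620, (B,hash)→9040, (B,nl)→10020 …(+1); best=220 via (B,nl_idx)
  {AD}: card=1000; try (D,hash)→1280, (D,nl_idx)→3800, (A,merge)→4320, (D,merge)→4680, (A,hash)→7280, (A,nl)→16040 …(+1); best=1280 via (D,hash)
  {ACD}: card=10000; try (C,hash)→2480, (A,hash)→7880, (A,merge)→8280, (C,merge)→12400, (C,nl)→21280, (A,nl)→160280; best=2480 via (C,hash)
  {CDE}: card=3200; try (D,hash)→1240, (D,merge)→2320, (E,hash)→3880, (D,nl_idx)→4760, (E,merge)→6080, (D,nl)→7000 …(+1); best=1240 via (D,hash)
  {BCD}: card=400; try (D,merge)→620, (D,hash)→720, (D,nl_idx)→740, (D,nl)→1020, (B,nl_idx)→4280, (B,merge)→9280 …(+2); best=620 via (D,merge)
  {BCE}: card=160; try (E,merge)→2140, (B,nl_idx)→2200, (E,hash)→3440, (E,nl)→4220, (B,merge)→7040, (B,hash)→9760 …(+1); best=2140 via (E,merge)
  {ACDE}: card=80000; try (A,hash)→11640, (E,hash)→15680, (A,merge)→46840, (E,merge)→154280, (A,nl)→1281240, (E,nl)→2002480; best=11640 via (A,hash)
  {ABCD}: card=10000; try (A,hash)→8220, (A,merge)→8620, (B,hash)→21480, (B,nl_idx)→102480, (B,merge)→157480, (A,nl)→160620 …(+1); best=8220 via (A,hash)
  {BCDE}: card=3200; try (D,hash)→2780, (D,merge)→3860, (E,hash)→4220, (D,nl_idx)→6300, (E,merge)→6420, (D,nl)→8540 …(+5); best=2780 via (D,hash)
  {ABCDE}: card=80000; try (A,hash)→13180, (E,hash)→21420, (A,merge)→48380, (B,hash)→100640, (E,merge)→160020, (B,nl_idx)→811640 …(+4); best=13180 via (A,hash)

cost=13180; order=C,B,E,D,A; methods=nl_idx,merge,hash,hash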